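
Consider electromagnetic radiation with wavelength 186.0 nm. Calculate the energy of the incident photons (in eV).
6.6658 eV

Using E = hf = hc/λ:

E = hc/λ = (6.626×10⁻³⁴ J·s)(3×10⁸ m/s) / (186.0×10⁻⁹ m)
E = 6.6658 eV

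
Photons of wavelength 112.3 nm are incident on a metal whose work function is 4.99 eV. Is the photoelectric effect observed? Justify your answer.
Yes

For photoemission, the photon energy must exceed the work function.

Photon energy: E = hc/λ = 11.0404 eV
Work function: φ = 4.99 eV

Since E_photon (11.0404 eV) > φ (4.99 eV), photoemission WILL occur.
The threshold wavelength is λ₀ = hc/φ = 248.5 nm.
Since 112.3 nm < 248.5 nm, the light has sufficient energy.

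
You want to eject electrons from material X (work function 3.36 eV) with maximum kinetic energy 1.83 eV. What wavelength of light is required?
238.89 nm

From Einstein's equation: KE_max = hc/λ - φ

Rearranging for λ:
hc/λ = KE_max + φ
λ = hc/(KE_max + φ)

Required photon energy:
E_photon = KE_max + φ = 1.83 + 3.36 = 5.19 eV

Required wavelength:
λ = hc/E_photon = (6.626×10⁻³⁴)(3×10⁸) / (5.19 × 1.602×10⁻¹⁹)
λ = 238.89 nm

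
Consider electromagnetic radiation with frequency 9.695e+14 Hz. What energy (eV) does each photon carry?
4.0095 eV

Using E = hf:

E = hf = (6.626×10⁻³⁴ J·s)(9.695e+14 Hz)
E = 4.0095 eV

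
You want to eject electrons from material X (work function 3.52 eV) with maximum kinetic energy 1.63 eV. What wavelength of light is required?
240.75 nm

From Einstein's equation: KE_max = hc/λ - φ

Rearranging for λ:
hc/λ = KE_max + φ
λ = hc/(KE_max + φ)

Required photon energy:
E_photon = KE_max + φ = 1.63 + 3.52 = 5.15 eV

Required wavelength:
λ = hc/E_photon = (6.626×10⁻³⁴)(3×10⁸) / (5.15 × 1.602×10⁻¹⁹)
λ = 240.75 nm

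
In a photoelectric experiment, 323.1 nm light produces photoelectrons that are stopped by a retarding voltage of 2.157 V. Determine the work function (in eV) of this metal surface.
1.68 eV

The stopping potential gives the maximum kinetic energy: KE_max = eV_s = 2.157 eV

From Einstein's photoelectric equation: KE_max = hc/λ - φ
Rearranging: φ = hc/λ - KE_max

Calculate photon energy:
E_photon = hc/λ = (6.626×10⁻³⁴ J·s)(3×10⁸ m/s) / (323.1×10⁻⁹ m) = 3.8373 eV

Therefore:
φ = 3.8373 - 2.157 = 1.68 eV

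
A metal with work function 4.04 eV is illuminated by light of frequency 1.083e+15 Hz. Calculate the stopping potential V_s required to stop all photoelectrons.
0.4389 V

The stopping potential V_s satisfies: eV_s = KE_max

First, find KE_max using Einstein's equation:
E_photon = hf = (6.626×10⁻³⁴ J·s)(1.083e+15 Hz) = 4.4789 eV
KE_max = E_photon - φ = 4.4789 - 4.04 = 0.4389 eV

Since eV_s = KE_max:
V_s = KE_max/e = 0.4389 V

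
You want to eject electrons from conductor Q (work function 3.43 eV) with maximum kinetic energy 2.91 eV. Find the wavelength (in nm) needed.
195.56 nm

From Einstein's equation: KE_max = hc/λ - φ

Rearranging for λ:
hc/λ = KE_max + φ
λ = hc/(KE_max + φ)

Required photon energy:
E_photon = KE_max + φ = 2.91 + 3.43 = 6.34 eV

Required wavelength:
λ = hc/E_photon = (6.626×10⁻³⁴)(3×10⁸) / (6.34 × 1.602×10⁻¹⁹)
λ = 195.56 nm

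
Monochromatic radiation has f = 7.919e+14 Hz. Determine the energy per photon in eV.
3.2750 eV

Using E = hf:

E = hf = (6.626×10⁻³⁴ J·s)(7.919e+14 Hz)
E = 3.2750 eV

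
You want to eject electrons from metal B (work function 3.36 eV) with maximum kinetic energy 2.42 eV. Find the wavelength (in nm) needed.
214.51 nm

From Einstein's equation: KE_max = hc/λ - φ

Rearranging for λ:
hc/λ = KE_max + φ
λ = hc/(KE_max + φ)

Required photon energy:
E_photon = KE_max + φ = 2.42 + 3.36 = 5.78 eV

Required wavelength:
λ = hc/E_photon = (6.626×10⁻³⁴)(3×10⁸) / (5.78 × 1.602×10⁻¹⁹)
λ = 214.51 nm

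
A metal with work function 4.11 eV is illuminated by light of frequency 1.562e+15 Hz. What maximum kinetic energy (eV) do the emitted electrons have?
2.3499 eV

Using Einstein's photoelectric equation: KE_max = hf - φ

First, calculate the photon energy:
E_photon = hf = (6.626×10⁻³⁴ J·s)(1.562e+15 Hz)
E_photon = 6.4599 eV

Then, the maximum kinetic energy:
KE_max = E_photon - φ = 6.4599 eV - 4.11 eV = 2.3499 eV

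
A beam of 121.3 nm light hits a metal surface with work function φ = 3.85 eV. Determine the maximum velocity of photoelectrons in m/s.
1.4971e+06 m/s

First, find the maximum kinetic energy:
E_photon = hc/λ = 10.2213 eV
KE_max = E_photon - φ = 10.2213 - 3.85 = 6.3713 eV

Convert to Joules: KE_max = 6.3713 × 1.602×10⁻¹⁹ J = 1.0208e-18 J

Then use KE = ½mv² to find velocity:
v = √(2·KE/m) = √(2 × 1.0208e-18 J / 9.109e-31 kg)
v = 1.4971e+06 m/s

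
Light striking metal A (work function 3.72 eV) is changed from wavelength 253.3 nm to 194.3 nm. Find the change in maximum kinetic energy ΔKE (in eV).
1.4863 eV

Using Einstein's equation: KE_max = hc/λ - φ

For λ₁ = 253.3 nm:
KE₁ = hc/λ₁ - φ = 4.8948 - 3.72 = 1.1748 eV

For λ₂ = 194.3 nm:
KE₂ = hc/λ₂ - φ = 6.3811 - 3.72 = 2.6611 eV

Change in KE:
ΔKE = KE₂ - KE₁ = 2.6611 - 1.1748 = 1.4863 eV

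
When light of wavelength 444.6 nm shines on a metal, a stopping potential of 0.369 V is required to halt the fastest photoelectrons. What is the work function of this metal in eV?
2.42 eV

The stopping potential gives the maximum kinetic energy: KE_max = eV_s = 0.369 eV

From Einstein's photoelectric equation: KE_max = hc/λ - φ
Rearranging: φ = hc/λ - KE_max

Calculate photon energy:
E_photon = hc/λ = (6.626×10⁻³⁴ J·s)(3×10⁸ m/s) / (444.6×10⁻⁹ m) = 2.7887 eV

Therefore:
φ = 2.7887 - 0.369 = 2.42 eV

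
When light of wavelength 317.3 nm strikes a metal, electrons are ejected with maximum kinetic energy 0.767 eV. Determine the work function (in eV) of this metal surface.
3.14 eV

From Einstein's photoelectric equation: KE_max = hf - φ = hc/λ - φ

Rearranging for φ:
φ = hc/λ - KE_max

Calculate photon energy:
E_photon = hc/λ = 3.9075 eV

Therefore:
φ = 3.9075 - 0.767 = 3.14 eV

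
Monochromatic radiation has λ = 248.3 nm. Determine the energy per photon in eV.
4.9933 eV

Using E = hf = hc/λ:

E = hc/λ = (6.626×10⁻³⁴ J·s)(3×10⁸ m/s) / (248.3×10⁻⁹ m)
E = 4.9933 eV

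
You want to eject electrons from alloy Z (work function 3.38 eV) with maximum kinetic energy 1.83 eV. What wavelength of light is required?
237.97 nm

From Einstein's equation: KE_max = hc/λ - φ

Rearranging for λ:
hc/λ = KE_max + φ
λ = hc/(KE_max + φ)

Required photon energy:
E_photon = KE_max + φ = 1.83 + 3.38 = 5.21 eV

Required wavelength:
λ = hc/E_photon = (6.626×10⁻³⁴)(3×10⁸) / (5.21 × 1.602×10⁻¹⁹)
λ = 237.97 nm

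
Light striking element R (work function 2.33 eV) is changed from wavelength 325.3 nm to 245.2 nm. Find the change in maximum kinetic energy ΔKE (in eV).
1.2451 eV

Using Einstein's equation: KE_max = hc/λ - φ

For λ₁ = 325.3 nm:
KE₁ = hc/λ₁ - φ = 3.8114 - 2.33 = 1.4814 eV

For λ₂ = 245.2 nm:
KE₂ = hc/λ₂ - φ = 5.0565 - 2.33 = 2.7265 eV

Change in KE:
ΔKE = KE₂ - KE₁ = 2.7265 - 1.4814 = 1.2451 eV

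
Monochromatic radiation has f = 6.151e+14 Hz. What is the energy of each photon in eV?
2.5438 eV

Using E = hf:

E = hf = (6.626×10⁻³⁴ J·s)(6.151e+14 Hz)
E = 2.5438 eV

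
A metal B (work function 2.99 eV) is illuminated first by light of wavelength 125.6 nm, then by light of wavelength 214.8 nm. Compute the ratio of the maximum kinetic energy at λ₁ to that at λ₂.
2.4735

Using Einstein's equation: KE_max = hc/λ - φ

For λ₁ = 125.6 nm:
E₁ = hc/λ₁ = 9.8714 eV
KE₁ = E₁ - φ = 9.8714 - 2.99 = 6.8814 eV

For λ₂ = 214.8 nm:
E₂ = hc/λ₂ = 5.7721 eV
KE₂ = E₂ - φ = 5.7721 - 2.99 = 2.7821 eV

Ratio: KE₁/KE₂ = 6.8814/2.7821 = 2.4735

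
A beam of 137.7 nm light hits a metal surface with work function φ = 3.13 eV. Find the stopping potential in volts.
5.8739 V

The stopping potential V_s satisfies: eV_s = KE_max

First, find KE_max using Einstein's equation:
E_photon = hc/λ = 9.0039 eV
KE_max = E_photon - φ = 9.0039 - 3.13 = 5.8739 eV

Since eV_s = KE_max:
V_s = KE_max/e = 5.8739 V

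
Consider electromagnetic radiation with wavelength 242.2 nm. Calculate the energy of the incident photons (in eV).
5.1191 eV

Using E = hf = hc/λ:

E = hc/λ = (6.626×10⁻³⁴ J·s)(3×10⁸ m/s) / (242.2×10⁻⁹ m)
E = 5.1191 eV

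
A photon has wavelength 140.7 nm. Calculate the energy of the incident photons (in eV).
8.8120 eV

Using E = hf = hc/λ:

E = hc/λ = (6.626×10⁻³⁴ J·s)(3×10⁸ m/s) / (140.7×10⁻⁹ m)
E = 8.8120 eV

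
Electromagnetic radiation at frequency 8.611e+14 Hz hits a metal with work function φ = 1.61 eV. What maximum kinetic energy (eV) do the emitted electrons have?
1.9512 eV

Using Einstein's photoelectric equation: KE_max = hf - φ

First, calculate the photon energy:
E_photon = hf = (6.626×10⁻³⁴ J·s)(8.611e+14 Hz)
E_photon = 3.5612 eV

Then, the maximum kinetic energy:
KE_max = E_photon - φ = 3.5612 eV - 1.61 eV = 1.9512 eV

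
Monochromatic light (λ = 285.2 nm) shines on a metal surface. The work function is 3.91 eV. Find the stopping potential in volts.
0.4373 V

The stopping potential V_s satisfies: eV_s = KE_max

First, find KE_max using Einstein's equation:
E_photon = hc/λ = 4.3473 eV
KE_max = E_photon - φ = 4.3473 - 3.91 = 0.4373 eV

Since eV_s = KE_max:
V_s = KE_max/e = 0.4373 V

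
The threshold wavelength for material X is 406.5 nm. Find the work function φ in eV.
3.05 eV

At the threshold wavelength, photon energy equals work function:
φ = hc/λ₀

Calculating:
φ = (6.626×10⁻³⁴ J·s)(3×10⁸ m/s) / (406.5×10⁻⁹ m)
φ = 3.05 eV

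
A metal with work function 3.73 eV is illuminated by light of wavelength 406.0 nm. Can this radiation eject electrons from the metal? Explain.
No

For photoemission, the photon energy must exceed the work function.

Photon energy: E = hc/λ = 3.0538 eV
Work function: φ = 3.73 eV

Since E_photon (3.0538 eV) < φ (3.73 eV), photoemission will NOT occur.
The threshold wavelength is λ₀ = hc/φ = 332.4 nm.
Since 406.0 nm > 332.4 nm, the photons lack sufficient energy.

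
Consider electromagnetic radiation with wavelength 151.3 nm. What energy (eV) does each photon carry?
8.1946 eV

Using E = hf = hc/λ:

E = hc/λ = (6.626×10⁻³⁴ J·s)(3×10⁸ m/s) / (151.3×10⁻⁹ m)
E = 8.1946 eV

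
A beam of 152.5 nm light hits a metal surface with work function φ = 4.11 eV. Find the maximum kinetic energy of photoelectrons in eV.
4.0201 eV

Using Einstein's photoelectric equation: KE_max = hf - φ = hc/λ - φ

First, calculate the photon energy:
E_photon = hc/λ = (6.626×10⁻³⁴ J·s)(3×10⁸ m/s) / (152.5×10⁻⁹ m)
E_photon = 8.1301 eV

Then, the maximum kinetic energy:
KE_max = E_photon - φ = 8.1301 eV - 4.11 eV = 4.0201 eV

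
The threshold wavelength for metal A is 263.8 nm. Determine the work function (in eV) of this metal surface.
4.70 eV

At the threshold wavelength, photon energy equals work function:
φ = hc/λ₀

Calculating:
φ = (6.626×10⁻³⁴ J·s)(3×10⁸ m/s) / (263.8×10⁻⁹ m)
φ = 4.70 eV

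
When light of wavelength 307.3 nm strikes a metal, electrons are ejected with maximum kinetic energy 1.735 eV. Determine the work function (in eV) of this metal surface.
2.30 eV

From Einstein's photoelectric equation: KE_max = hf - φ = hc/λ - φ

Rearranging for φ:
φ = hc/λ - KE_max

Calculate photon energy:
E_photon = hc/λ = 4.0346 eV

Therefore:
φ = 4.0346 - 1.735 = 2.30 eV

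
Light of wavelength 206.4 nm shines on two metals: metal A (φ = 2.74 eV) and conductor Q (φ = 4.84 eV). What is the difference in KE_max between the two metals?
2.1000 eV

Using KE_max = hc/λ - φ for each metal:

Photon energy: E = hc/λ = 6.0070 eV

For metal A (φ₁ = 2.74 eV):
KE₁ = E - φ₁ = 6.0070 - 2.74 = 3.2670 eV

For conductor Q (φ₂ = 4.84 eV):
KE₂ = E - φ₂ = 6.0070 - 4.84 = 1.1670 eV

Difference:
ΔKE = KE₁ - KE₂ = 3.2670 - 1.1670 = 2.1000 eV

Note: The difference equals the difference in work functions: 4.84 - 2.74 = 2.10 eV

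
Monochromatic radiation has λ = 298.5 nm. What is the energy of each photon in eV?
4.1536 eV

Using E = hf = hc/λ:

E = hc/λ = (6.626×10⁻³⁴ J·s)(3×10⁸ m/s) / (298.5×10⁻⁹ m)
E = 4.1536 eV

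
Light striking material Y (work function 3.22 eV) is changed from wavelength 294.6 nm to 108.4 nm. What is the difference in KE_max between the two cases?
7.2291 eV

Using Einstein's equation: KE_max = hc/λ - φ

For λ₁ = 294.6 nm:
KE₁ = hc/λ₁ - φ = 4.2086 - 3.22 = 0.9886 eV

For λ₂ = 108.4 nm:
KE₂ = hc/λ₂ - φ = 11.4377 - 3.22 = 8.2177 eV

Change in KE:
ΔKE = KE₂ - KE₁ = 8.2177 - 0.9886 = 7.2291 eV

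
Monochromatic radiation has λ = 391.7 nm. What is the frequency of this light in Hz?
7.6536e+14 Hz

Using the wave equation: c = fλ

Solving for frequency:
f = c/λ = (3×10⁸ m/s) / (391.7×10⁻⁹ m)
f = 7.6536e+14 Hz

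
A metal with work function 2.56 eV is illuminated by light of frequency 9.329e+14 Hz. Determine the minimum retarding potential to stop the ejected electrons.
1.2982 V

The stopping potential V_s satisfies: eV_s = KE_max

First, find KE_max using Einstein's equation:
E_photon = hf = (6.626×10⁻³⁴ J·s)(9.329e+14 Hz) = 3.8582 eV
KE_max = E_photon - φ = 3.8582 - 2.56 = 1.2982 eV

Since eV_s = KE_max:
V_s = KE_max/e = 1.2982 V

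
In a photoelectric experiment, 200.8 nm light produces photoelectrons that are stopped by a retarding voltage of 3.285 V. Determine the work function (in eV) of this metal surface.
2.89 eV

The stopping potential gives the maximum kinetic energy: KE_max = eV_s = 3.285 eV

From Einstein's photoelectric equation: KE_max = hc/λ - φ
Rearranging: φ = hc/λ - KE_max

Calculate photon energy:
E_photon = hc/λ = (6.626×10⁻³⁴ J·s)(3×10⁸ m/s) / (200.8×10⁻⁹ m) = 6.1745 eV

Therefore:
φ = 6.1745 - 3.285 = 2.89 eV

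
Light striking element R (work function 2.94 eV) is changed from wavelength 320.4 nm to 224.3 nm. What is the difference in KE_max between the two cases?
1.6579 eV

Using Einstein's equation: KE_max = hc/λ - φ

For λ₁ = 320.4 nm:
KE₁ = hc/λ₁ - φ = 3.8697 - 2.94 = 0.9297 eV

For λ₂ = 224.3 nm:
KE₂ = hc/λ₂ - φ = 5.5276 - 2.94 = 2.5876 eV

Change in KE:
ΔKE = KE₂ - KE₁ = 2.5876 - 0.9297 = 1.6579 eV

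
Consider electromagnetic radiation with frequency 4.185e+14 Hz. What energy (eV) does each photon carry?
1.7308 eV

Using E = hf:

E = hf = (6.626×10⁻³⁴ J·s)(4.185e+14 Hz)
E = 1.7308 eV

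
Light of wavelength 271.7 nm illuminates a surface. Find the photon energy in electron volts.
4.5633 eV

Using E = hf = hc/λ:

E = hc/λ = (6.626×10⁻³⁴ J·s)(3×10⁸ m/s) / (271.7×10⁻⁹ m)
E = 4.5633 eV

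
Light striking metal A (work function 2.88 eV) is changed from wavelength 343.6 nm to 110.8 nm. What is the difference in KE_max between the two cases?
7.5815 eV

Using Einstein's equation: KE_max = hc/λ - φ

For λ₁ = 343.6 nm:
KE₁ = hc/λ₁ - φ = 3.6084 - 2.88 = 0.7284 eV

For λ₂ = 110.8 nm:
KE₂ = hc/λ₂ - φ = 11.1899 - 2.88 = 8.3099 eV

Change in KE:
ΔKE = KE₂ - KE₁ = 8.3099 - 0.7284 = 7.5815 eV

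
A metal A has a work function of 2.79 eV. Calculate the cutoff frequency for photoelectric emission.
6.7462e+14 Hz

The threshold frequency is when the photon energy equals the work function:
hf₀ = φ

Solving for f₀:
f₀ = φ/h = (2.79 eV × 1.602×10⁻¹⁹ J/eV) / (6.626×10⁻³⁴ J·s)
f₀ = 6.7462e+14 Hz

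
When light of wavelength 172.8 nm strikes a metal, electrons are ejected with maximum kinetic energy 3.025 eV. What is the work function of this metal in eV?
4.15 eV

From Einstein's photoelectric equation: KE_max = hf - φ = hc/λ - φ

Rearranging for φ:
φ = hc/λ - KE_max

Calculate photon energy:
E_photon = hc/λ = 7.1750 eV

Therefore:
φ = 7.1750 - 3.025 = 4.15 eV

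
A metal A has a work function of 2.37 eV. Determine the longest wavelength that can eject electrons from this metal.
523.14 nm

The threshold wavelength is when the photon energy equals the work function:
hc/λ₀ = φ

Solving for λ₀:
λ₀ = hc/φ = (6.626×10⁻³⁴ J·s)(3×10⁸ m/s) / (2.37 eV × 1.602×10⁻¹⁹ J/eV)
λ₀ = 523.14 nm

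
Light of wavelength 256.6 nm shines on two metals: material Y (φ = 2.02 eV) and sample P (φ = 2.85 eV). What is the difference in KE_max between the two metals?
0.8300 eV

Using KE_max = hc/λ - φ for each metal:

Photon energy: E = hc/λ = 4.8318 eV

For material Y (φ₁ = 2.02 eV):
KE₁ = E - φ₁ = 4.8318 - 2.02 = 2.8118 eV

For sample P (φ₂ = 2.85 eV):
KE₂ = E - φ₂ = 4.8318 - 2.85 = 1.9818 eV

Difference:
ΔKE = KE₁ - KE₂ = 2.8118 - 1.9818 = 0.8300 eV

Note: The difference equals the difference in work functions: 2.85 - 2.02 = 0.83 eV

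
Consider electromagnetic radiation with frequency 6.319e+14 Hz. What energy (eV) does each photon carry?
2.6133 eV

Using E = hf:

E = hf = (6.626×10⁻³⁴ J·s)(6.319e+14 Hz)
E = 2.6133 eV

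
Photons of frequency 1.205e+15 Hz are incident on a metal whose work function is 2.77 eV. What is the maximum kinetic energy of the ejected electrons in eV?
2.2135 eV

Using Einstein's photoelectric equation: KE_max = hf - φ

First, calculate the photon energy:
E_photon = hf = (6.626×10⁻³⁴ J·s)(1.205e+15 Hz)
E_photon = 4.9835 eV

Then, the maximum kinetic energy:
KE_max = E_photon - φ = 4.9835 eV - 2.77 eV = 2.2135 eV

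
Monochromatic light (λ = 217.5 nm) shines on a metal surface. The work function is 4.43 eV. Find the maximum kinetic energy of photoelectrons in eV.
1.2704 eV

Using Einstein's photoelectric equation: KE_max = hf - φ = hc/λ - φ

First, calculate the photon energy:
E_photon = hc/λ = (6.626×10⁻³⁴ J·s)(3×10⁸ m/s) / (217.5×10⁻⁹ m)
E_photon = 5.7004 eV

Then, the maximum kinetic energy:
KE_max = E_photon - φ = 5.7004 eV - 4.43 eV = 1.2704 eV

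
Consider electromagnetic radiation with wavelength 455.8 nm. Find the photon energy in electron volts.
2.7201 eV

Using E = hf = hc/λ:

E = hc/λ = (6.626×10⁻³⁴ J·s)(3×10⁸ m/s) / (455.8×10⁻⁹ m)
E = 2.7201 eV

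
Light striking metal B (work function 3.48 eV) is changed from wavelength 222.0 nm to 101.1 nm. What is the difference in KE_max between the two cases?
6.6786 eV

Using Einstein's equation: KE_max = hc/λ - φ

For λ₁ = 222.0 nm:
KE₁ = hc/λ₁ - φ = 5.5849 - 3.48 = 2.1049 eV

For λ₂ = 101.1 nm:
KE₂ = hc/λ₂ - φ = 12.2635 - 3.48 = 8.7835 eV

Change in KE:
ΔKE = KE₂ - KE₁ = 8.7835 - 2.1049 = 6.6786 eV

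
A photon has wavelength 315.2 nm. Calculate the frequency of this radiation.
9.5112e+14 Hz

Using the wave equation: c = fλ

Solving for frequency:
f = c/λ = (3×10⁸ m/s) / (315.2×10⁻⁹ m)
f = 9.5112e+14 Hz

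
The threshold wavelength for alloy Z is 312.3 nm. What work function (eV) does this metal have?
3.97 eV

At the threshold wavelength, photon energy equals work function:
φ = hc/λ₀

Calculating:
φ = (6.626×10⁻³⁴ J·s)(3×10⁸ m/s) / (312.3×10⁻⁹ m)
φ = 3.97 eV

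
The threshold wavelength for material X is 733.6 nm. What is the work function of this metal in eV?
1.69 eV

At the threshold wavelength, photon energy equals work function:
φ = hc/λ₀

Calculating:
φ = (6.626×10⁻³⁴ J·s)(3×10⁸ m/s) / (733.6×10⁻⁹ m)
φ = 1.69 eV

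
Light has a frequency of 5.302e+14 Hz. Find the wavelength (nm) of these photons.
565.43 nm

Using the wave equation: c = fλ

Solving for wavelength:
λ = c/f = (3×10⁸ m/s) / (5.302e+14 Hz)
λ = 565.43 nm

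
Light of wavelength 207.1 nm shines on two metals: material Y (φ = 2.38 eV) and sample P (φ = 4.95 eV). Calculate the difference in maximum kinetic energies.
2.5700 eV

Using KE_max = hc/λ - φ for each metal:

Photon energy: E = hc/λ = 5.9867 eV

For material Y (φ₁ = 2.38 eV):
KE₁ = E - φ₁ = 5.9867 - 2.38 = 3.6067 eV

For sample P (φ₂ = 4.95 eV):
KE₂ = E - φ₂ = 5.9867 - 4.95 = 1.0367 eV

Difference:
ΔKE = KE₁ - KE₂ = 3.6067 - 1.0367 = 2.5700 eV

Note: The difference equals the difference in work functions: 4.95 - 2.38 = 2.57 eV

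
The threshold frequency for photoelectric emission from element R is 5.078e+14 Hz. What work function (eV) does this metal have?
2.10 eV

At the threshold frequency, photon energy equals work function:
φ = hf₀

Calculating:
φ = (6.626×10⁻³⁴ J·s)(5.078e+14 Hz)
φ = 2.10 eV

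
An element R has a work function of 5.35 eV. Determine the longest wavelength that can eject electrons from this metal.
231.75 nm

The threshold wavelength is when the photon energy equals the work function:
hc/λ₀ = φ

Solving for λ₀:
λ₀ = hc/φ = (6.626×10⁻³⁴ J·s)(3×10⁸ m/s) / (5.35 eV × 1.602×10⁻¹⁹ J/eV)
λ₀ = 231.75 nm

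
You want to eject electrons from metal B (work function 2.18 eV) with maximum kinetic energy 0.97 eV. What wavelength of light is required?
393.60 nm

From Einstein's equation: KE_max = hc/λ - φ

Rearranging for λ:
hc/λ = KE_max + φ
λ = hc/(KE_max + φ)

Required photon energy:
E_photon = KE_max + φ = 0.97 + 2.18 = 3.15 eV

Required wavelength:
λ = hc/E_photon = (6.626×10⁻³⁴)(3×10⁸) / (3.15 × 1.602×10⁻¹⁹)
λ = 393.60 nm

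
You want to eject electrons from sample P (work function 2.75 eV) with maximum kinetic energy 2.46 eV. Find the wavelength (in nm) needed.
237.97 nm

From Einstein's equation: KE_max = hc/λ - φ

Rearranging for λ:
hc/λ = KE_max + φ
λ = hc/(KE_max + φ)

Required photon energy:
E_photon = KE_max + φ = 2.46 + 2.75 = 5.21 eV

Required wavelength:
λ = hc/E_photon = (6.626×10⁻³⁴)(3×10⁸) / (5.21 × 1.602×10⁻¹⁹)
λ = 237.97 nm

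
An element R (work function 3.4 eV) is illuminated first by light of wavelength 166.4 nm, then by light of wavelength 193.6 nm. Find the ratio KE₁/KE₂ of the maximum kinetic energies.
1.3485

Using Einstein's equation: KE_max = hc/λ - φ

For λ₁ = 166.4 nm:
E₁ = hc/λ₁ = 7.4510 eV
KE₁ = E₁ - φ = 7.4510 - 3.4 = 4.0510 eV

For λ₂ = 193.6 nm:
E₂ = hc/λ₂ = 6.4041 eV
KE₂ = E₂ - φ = 6.4041 - 3.4 = 3.0041 eV

Ratio: KE₁/KE₂ = 4.0510/3.0041 = 1.3485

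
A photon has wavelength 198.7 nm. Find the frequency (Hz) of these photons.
1.5088e+15 Hz

Using the wave equation: c = fλ

Solving for frequency:
f = c/λ = (3×10⁸ m/s) / (198.7×10⁻⁹ m)
f = 1.5088e+15 Hz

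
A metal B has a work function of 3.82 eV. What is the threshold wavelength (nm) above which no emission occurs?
324.57 nm

The threshold wavelength is when the photon energy equals the work function:
hc/λ₀ = φ

Solving for λ₀:
λ₀ = hc/φ = (6.626×10⁻³⁴ J·s)(3×10⁸ m/s) / (3.82 eV × 1.602×10⁻¹⁹ J/eV)
λ₀ = 324.57 nm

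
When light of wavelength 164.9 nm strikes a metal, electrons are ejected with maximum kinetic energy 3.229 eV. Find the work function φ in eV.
4.29 eV

From Einstein's photoelectric equation: KE_max = hf - φ = hc/λ - φ

Rearranging for φ:
φ = hc/λ - KE_max

Calculate photon energy:
E_photon = hc/λ = 7.5188 eV

Therefore:
φ = 7.5188 - 3.229 = 4.29 eV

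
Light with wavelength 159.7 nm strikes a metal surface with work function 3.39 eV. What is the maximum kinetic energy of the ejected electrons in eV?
4.3736 eV

Using Einstein's photoelectric equation: KE_max = hf - φ = hc/λ - φ

First, calculate the photon energy:
E_photon = hc/λ = (6.626×10⁻³⁴ J·s)(3×10⁸ m/s) / (159.7×10⁻⁹ m)
E_photon = 7.7636 eV

Then, the maximum kinetic energy:
KE_max = E_photon - φ = 7.7636 eV - 3.39 eV = 4.3736 eV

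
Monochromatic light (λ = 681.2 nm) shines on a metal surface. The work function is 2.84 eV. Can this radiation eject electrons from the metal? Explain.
No

For photoemission, the photon energy must exceed the work function.

Photon energy: E = hc/λ = 1.8201 eV
Work function: φ = 2.84 eV

Since E_photon (1.8201 eV) < φ (2.84 eV), photoemission will NOT occur.
The threshold wavelength is λ₀ = hc/φ = 436.6 nm.
Since 681.2 nm > 436.6 nm, the photons lack sufficient energy.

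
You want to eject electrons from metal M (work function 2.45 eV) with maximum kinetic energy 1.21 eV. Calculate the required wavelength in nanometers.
338.75 nm

From Einstein's equation: KE_max = hc/λ - φ

Rearranging for λ:
hc/λ = KE_max + φ
λ = hc/(KE_max + φ)

Required photon energy:
E_photon = KE_max + φ = 1.21 + 2.45 = 3.66 eV

Required wavelength:
λ = hc/E_photon = (6.626×10⁻³⁴)(3×10⁸) / (3.66 × 1.602×10⁻¹⁹)
λ = 338.75 nm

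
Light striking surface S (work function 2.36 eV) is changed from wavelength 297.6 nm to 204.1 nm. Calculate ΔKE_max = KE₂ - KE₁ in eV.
1.9085 eV

Using Einstein's equation: KE_max = hc/λ - φ

For λ₁ = 297.6 nm:
KE₁ = hc/λ₁ - φ = 4.1661 - 2.36 = 1.8061 eV

For λ₂ = 204.1 nm:
KE₂ = hc/λ₂ - φ = 6.0747 - 2.36 = 3.7147 eV

Change in KE:
ΔKE = KE₂ - KE₁ = 3.7147 - 1.8061 = 1.9085 eV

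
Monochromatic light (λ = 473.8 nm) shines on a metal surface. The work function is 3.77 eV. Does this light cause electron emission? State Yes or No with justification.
No

For photoemission, the photon energy must exceed the work function.

Photon energy: E = hc/λ = 2.6168 eV
Work function: φ = 3.77 eV

Since E_photon (2.6168 eV) < φ (3.77 eV), photoemission will NOT occur.
The threshold wavelength is λ₀ = hc/φ = 328.9 nm.
Since 473.8 nm > 328.9 nm, the photons lack sufficient energy.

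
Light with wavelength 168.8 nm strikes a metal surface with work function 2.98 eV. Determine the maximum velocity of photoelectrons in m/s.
1.2391e+06 m/s

First, find the maximum kinetic energy:
E_photon = hc/λ = 7.3450 eV
KE_max = E_photon - φ = 7.3450 - 2.98 = 4.3650 eV

Convert to Joules: KE_max = 4.3650 × 1.602×10⁻¹⁹ J = 6.9936e-19 J

Then use KE = ½mv² to find velocity:
v = √(2·KE/m) = √(2 × 6.9936e-19 J / 9.109e-31 kg)
v = 1.2391e+06 m/s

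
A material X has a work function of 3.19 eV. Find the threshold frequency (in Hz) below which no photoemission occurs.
7.7134e+14 Hz

The threshold frequency is when the photon energy equals the work function:
hf₀ = φ

Solving for f₀:
f₀ = φ/h = (3.19 eV × 1.602×10⁻¹⁹ J/eV) / (6.626×10⁻³⁴ J·s)
f₀ = 7.7134e+14 Hz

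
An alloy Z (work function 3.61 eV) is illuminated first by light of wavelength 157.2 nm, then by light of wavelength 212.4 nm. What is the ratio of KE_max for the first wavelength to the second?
1.9203

Using Einstein's equation: KE_max = hc/λ - φ

For λ₁ = 157.2 nm:
E₁ = hc/λ₁ = 7.8870 eV
KE₁ = E₁ - φ = 7.8870 - 3.61 = 4.2770 eV

For λ₂ = 212.4 nm:
E₂ = hc/λ₂ = 5.8373 eV
KE₂ = E₂ - φ = 5.8373 - 3.61 = 2.2273 eV

Ratio: KE₁/KE₂ = 4.2770/2.2273 = 1.9203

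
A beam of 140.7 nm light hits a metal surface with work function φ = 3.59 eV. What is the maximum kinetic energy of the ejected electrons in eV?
5.2220 eV

Using Einstein's photoelectric equation: KE_max = hf - φ = hc/λ - φ

First, calculate the photon energy:
E_photon = hc/λ = (6.626×10⁻³⁴ J·s)(3×10⁸ m/s) / (140.7×10⁻⁹ m)
E_photon = 8.8120 eV

Then, the maximum kinetic energy:
KE_max = E_photon - φ = 8.8120 eV - 3.59 eV = 5.2220 eV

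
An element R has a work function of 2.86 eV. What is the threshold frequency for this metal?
6.9154e+14 Hz

The threshold frequency is when the photon energy equals the work function:
hf₀ = φ

Solving for f₀:
f₀ = φ/h = (2.86 eV × 1.602×10⁻¹⁹ J/eV) / (6.626×10⁻³⁴ J·s)
f₀ = 6.9154e+14 Hz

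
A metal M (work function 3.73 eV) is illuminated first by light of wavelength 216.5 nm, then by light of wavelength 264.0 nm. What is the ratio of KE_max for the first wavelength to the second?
2.0662

Using Einstein's equation: KE_max = hc/λ - φ

For λ₁ = 216.5 nm:
E₁ = hc/λ₁ = 5.7268 eV
KE₁ = E₁ - φ = 5.7268 - 3.73 = 1.9968 eV

For λ₂ = 264.0 nm:
E₂ = hc/λ₂ = 4.6964 eV
KE₂ = E₂ - φ = 4.6964 - 3.73 = 0.9664 eV

Ratio: KE₁/KE₂ = 1.9968/0.9664 = 2.0662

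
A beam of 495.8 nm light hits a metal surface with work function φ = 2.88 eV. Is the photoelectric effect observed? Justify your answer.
No

For photoemission, the photon energy must exceed the work function.

Photon energy: E = hc/λ = 2.5007 eV
Work function: φ = 2.88 eV

Since E_photon (2.5007 eV) < φ (2.88 eV), photoemission will NOT occur.
The threshold wavelength is λ₀ = hc/φ = 430.5 nm.
Since 495.8 nm > 430.5 nm, the photons lack sufficient energy.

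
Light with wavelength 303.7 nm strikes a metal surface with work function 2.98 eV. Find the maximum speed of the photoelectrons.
6.2274e+05 m/s

First, find the maximum kinetic energy:
E_photon = hc/λ = 4.0825 eV
KE_max = E_photon - φ = 4.0825 - 2.98 = 1.1025 eV

Convert to Joules: KE_max = 1.1025 × 1.602×10⁻¹⁹ J = 1.7663e-19 J

Then use KE = ½mv² to find velocity:
v = √(2·KE/m) = √(2 × 1.7663e-19 J / 9.109e-31 kg)
v = 6.2274e+05 m/s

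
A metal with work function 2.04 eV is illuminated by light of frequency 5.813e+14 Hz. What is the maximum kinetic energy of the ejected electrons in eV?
0.3641 eV

Using Einstein's photoelectric equation: KE_max = hf - φ

First, calculate the photon energy:
E_photon = hf = (6.626×10⁻³⁴ J·s)(5.813e+14 Hz)
E_photon = 2.4041 eV

Then, the maximum kinetic energy:
KE_max = E_photon - φ = 2.4041 eV - 2.04 eV = 0.3641 eV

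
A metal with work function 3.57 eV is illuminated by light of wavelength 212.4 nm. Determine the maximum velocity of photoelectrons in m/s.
8.9306e+05 m/s

First, find the maximum kinetic energy:
E_photon = hc/λ = 5.8373 eV
KE_max = E_photon - φ = 5.8373 - 3.57 = 2.2673 eV

Convert to Joules: KE_max = 2.2673 × 1.602×10⁻¹⁹ J = 3.6326e-19 J

Then use KE = ½mv² to find velocity:
v = √(2·KE/m) = √(2 × 3.6326e-19 J / 9.109e-31 kg)
v = 8.9306e+05 m/s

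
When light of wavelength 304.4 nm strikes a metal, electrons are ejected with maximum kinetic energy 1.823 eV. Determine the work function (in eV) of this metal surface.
2.25 eV

From Einstein's photoelectric equation: KE_max = hf - φ = hc/λ - φ

Rearranging for φ:
φ = hc/λ - KE_max

Calculate photon energy:
E_photon = hc/λ = 4.0731 eV

Therefore:
φ = 4.0731 - 1.823 = 2.25 eV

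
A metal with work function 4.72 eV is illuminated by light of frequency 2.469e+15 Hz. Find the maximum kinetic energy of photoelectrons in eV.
5.4910 eV

Using Einstein's photoelectric equation: KE_max = hf - φ

First, calculate the photon energy:
E_photon = hf = (6.626×10⁻³⁴ J·s)(2.469e+15 Hz)
E_photon = 10.2110 eV

Then, the maximum kinetic energy:
KE_max = E_photon - φ = 10.2110 eV - 4.72 eV = 5.4910 eV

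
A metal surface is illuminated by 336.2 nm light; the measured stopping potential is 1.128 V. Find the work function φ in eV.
2.56 eV

The stopping potential gives the maximum kinetic energy: KE_max = eV_s = 1.128 eV

From Einstein's photoelectric equation: KE_max = hc/λ - φ
Rearranging: φ = hc/λ - KE_max

Calculate photon energy:
E_photon = hc/λ = (6.626×10⁻³⁴ J·s)(3×10⁸ m/s) / (336.2×10⁻⁹ m) = 3.6878 eV

Therefore:
φ = 3.6878 - 1.128 = 2.56 eV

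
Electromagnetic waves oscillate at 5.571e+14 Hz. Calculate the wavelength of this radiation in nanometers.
538.13 nm

Using the wave equation: c = fλ

Solving for wavelength:
λ = c/f = (3×10⁸ m/s) / (5.571e+14 Hz)
λ = 538.13 nm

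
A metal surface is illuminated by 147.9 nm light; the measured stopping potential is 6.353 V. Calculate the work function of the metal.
2.03 eV

The stopping potential gives the maximum kinetic energy: KE_max = eV_s = 6.353 eV

From Einstein's photoelectric equation: KE_max = hc/λ - φ
Rearranging: φ = hc/λ - KE_max

Calculate photon energy:
E_photon = hc/λ = (6.626×10⁻³⁴ J·s)(3×10⁸ m/s) / (147.9×10⁻⁹ m) = 8.3830 eV

Therefore:
φ = 8.3830 - 6.353 = 2.03 eV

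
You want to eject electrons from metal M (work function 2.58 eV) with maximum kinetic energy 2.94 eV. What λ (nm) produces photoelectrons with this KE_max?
224.61 nm

From Einstein's equation: KE_max = hc/λ - φ

Rearranging for λ:
hc/λ = KE_max + φ
λ = hc/(KE_max + φ)

Required photon energy:
E_photon = KE_max + φ = 2.94 + 2.58 = 5.52 eV

Required wavelength:
λ = hc/E_photon = (6.626×10⁻³⁴)(3×10⁸) / (5.52 × 1.602×10⁻¹⁹)
λ = 224.61 nm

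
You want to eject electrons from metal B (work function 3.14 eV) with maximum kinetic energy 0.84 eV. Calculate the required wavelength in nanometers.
311.52 nm

From Einstein's equation: KE_max = hc/λ - φ

Rearranging for λ:
hc/λ = KE_max + φ
λ = hc/(KE_max + φ)

Required photon energy:
E_photon = KE_max + φ = 0.84 + 3.14 = 3.98 eV

Required wavelength:
λ = hc/E_photon = (6.626×10⁻³⁴)(3×10⁸) / (3.98 × 1.602×10⁻¹⁹)
λ = 311.52 nm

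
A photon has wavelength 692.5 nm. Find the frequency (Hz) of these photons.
4.3291e+14 Hz

Using the wave equation: c = fλ

Solving for frequency:
f = c/λ = (3×10⁸ m/s) / (692.5×10⁻⁹ m)
f = 4.3291e+14 Hz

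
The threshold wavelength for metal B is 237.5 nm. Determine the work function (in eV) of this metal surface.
5.22 eV

At the threshold wavelength, photon energy equals work function:
φ = hc/λ₀

Calculating:
φ = (6.626×10⁻³⁴ J·s)(3×10⁸ m/s) / (237.5×10⁻⁹ m)
φ = 5.22 eV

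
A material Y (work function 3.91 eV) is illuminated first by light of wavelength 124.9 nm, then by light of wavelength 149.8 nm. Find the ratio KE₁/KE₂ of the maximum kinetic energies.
1.3779

Using Einstein's equation: KE_max = hc/λ - φ

For λ₁ = 124.9 nm:
E₁ = hc/λ₁ = 9.9267 eV
KE₁ = E₁ - φ = 9.9267 - 3.91 = 6.0167 eV

For λ₂ = 149.8 nm:
E₂ = hc/λ₂ = 8.2766 eV
KE₂ = E₂ - φ = 8.2766 - 3.91 = 4.3666 eV

Ratio: KE₁/KE₂ = 6.0167/4.3666 = 1.3779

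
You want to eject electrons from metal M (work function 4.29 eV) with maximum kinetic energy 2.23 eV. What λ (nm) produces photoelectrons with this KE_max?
190.16 nm

From Einstein's equation: KE_max = hc/λ - φ

Rearranging for λ:
hc/λ = KE_max + φ
λ = hc/(KE_max + φ)

Required photon energy:
E_photon = KE_max + φ = 2.23 + 4.29 = 6.52 eV

Required wavelength:
λ = hc/E_photon = (6.626×10⁻³⁴)(3×10⁸) / (6.52 × 1.602×10⁻¹⁹)
λ = 190.16 nm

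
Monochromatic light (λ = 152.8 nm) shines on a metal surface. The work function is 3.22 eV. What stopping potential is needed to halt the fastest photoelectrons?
4.8941 V

The stopping potential V_s satisfies: eV_s = KE_max

First, find KE_max using Einstein's equation:
E_photon = hc/λ = 8.1141 eV
KE_max = E_photon - φ = 8.1141 - 3.22 = 4.8941 eV

Since eV_s = KE_max:
V_s = KE_max/e = 4.8941 V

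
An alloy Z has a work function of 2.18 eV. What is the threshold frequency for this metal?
5.2712e+14 Hz

The threshold frequency is when the photon energy equals the work function:
hf₀ = φ

Solving for f₀:
f₀ = φ/h = (2.18 eV × 1.602×10⁻¹⁹ J/eV) / (6.626×10⁻³⁴ J·s)
f₀ = 5.2712e+14 Hz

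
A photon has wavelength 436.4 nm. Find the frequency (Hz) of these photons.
6.8697e+14 Hz

Using the wave equation: c = fλ

Solving for frequency:
f = c/λ = (3×10⁸ m/s) / (436.4×10⁻⁹ m)
f = 6.8697e+14 Hz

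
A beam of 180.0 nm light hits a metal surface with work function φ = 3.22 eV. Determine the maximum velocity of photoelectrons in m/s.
1.1359e+06 m/s

First, find the maximum kinetic energy:
E_photon = hc/λ = 6.8880 eV
KE_max = E_photon - φ = 6.8880 - 3.22 = 3.6680 eV

Convert to Joules: KE_max = 3.6680 × 1.602×10⁻¹⁹ J = 5.8768e-19 J

Then use KE = ½mv² to find velocity:
v = √(2·KE/m) = √(2 × 5.8768e-19 J / 9.109e-31 kg)
v = 1.1359e+06 m/s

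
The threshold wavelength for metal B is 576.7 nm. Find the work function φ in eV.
2.15 eV

At the threshold wavelength, photon energy equals work function:
φ = hc/λ₀

Calculating:
φ = (6.626×10⁻³⁴ J·s)(3×10⁸ m/s) / (576.7×10⁻⁹ m)
φ = 2.15 eV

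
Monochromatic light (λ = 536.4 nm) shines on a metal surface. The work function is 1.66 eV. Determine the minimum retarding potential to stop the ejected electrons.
0.6514 V

The stopping potential V_s satisfies: eV_s = KE_max

First, find KE_max using Einstein's equation:
E_photon = hc/λ = 2.3114 eV
KE_max = E_photon - φ = 2.3114 - 1.66 = 0.6514 eV

Since eV_s = KE_max:
V_s = KE_max/e = 0.6514 V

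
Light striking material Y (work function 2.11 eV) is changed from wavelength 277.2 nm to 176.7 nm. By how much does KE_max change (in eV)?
2.5439 eV

Using Einstein's equation: KE_max = hc/λ - φ

For λ₁ = 277.2 nm:
KE₁ = hc/λ₁ - φ = 4.4727 - 2.11 = 2.3627 eV

For λ₂ = 176.7 nm:
KE₂ = hc/λ₂ - φ = 7.0166 - 2.11 = 4.9066 eV

Change in KE:
ΔKE = KE₂ - KE₁ = 4.9066 - 2.3627 = 2.5439 eV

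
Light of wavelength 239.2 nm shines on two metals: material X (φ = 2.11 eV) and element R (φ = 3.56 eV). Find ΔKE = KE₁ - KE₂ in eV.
1.4500 eV

Using KE_max = hc/λ - φ for each metal:

Photon energy: E = hc/λ = 5.1833 eV

For material X (φ₁ = 2.11 eV):
KE₁ = E - φ₁ = 5.1833 - 2.11 = 3.0733 eV

For element R (φ₂ = 3.56 eV):
KE₂ = E - φ₂ = 5.1833 - 3.56 = 1.6233 eV

Difference:
ΔKE = KE₁ - KE₂ = 3.0733 - 1.6233 = 1.4500 eV

Note: The difference equals the difference in work functions: 3.56 - 2.11 = 1.45 eV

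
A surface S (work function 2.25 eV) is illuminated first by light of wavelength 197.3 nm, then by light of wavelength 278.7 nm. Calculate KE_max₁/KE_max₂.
1.8348

Using Einstein's equation: KE_max = hc/λ - φ

For λ₁ = 197.3 nm:
E₁ = hc/λ₁ = 6.2840 eV
KE₁ = E₁ - φ = 6.2840 - 2.25 = 4.0340 eV

For λ₂ = 278.7 nm:
E₂ = hc/λ₂ = 4.4487 eV
KE₂ = E₂ - φ = 4.4487 - 2.25 = 2.1987 eV

Ratio: KE₁/KE₂ = 4.0340/2.1987 = 1.8348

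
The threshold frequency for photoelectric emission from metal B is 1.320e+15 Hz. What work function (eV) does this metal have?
5.46 eV

At the threshold frequency, photon energy equals work function:
φ = hf₀

Calculating:
φ = (6.626×10⁻³⁴ J·s)(1.320e+15 Hz)
φ = 5.46 eV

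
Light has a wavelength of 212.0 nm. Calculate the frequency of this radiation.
1.4141e+15 Hz

Using the wave equation: c = fλ

Solving for frequency:
f = c/λ = (3×10⁸ m/s) / (212.0×10⁻⁹ m)
f = 1.4141e+15 Hz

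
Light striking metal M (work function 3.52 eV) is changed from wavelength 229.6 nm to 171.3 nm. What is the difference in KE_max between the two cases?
1.8378 eV

Using Einstein's equation: KE_max = hc/λ - φ

For λ₁ = 229.6 nm:
KE₁ = hc/λ₁ - φ = 5.4000 - 3.52 = 1.8800 eV

For λ₂ = 171.3 nm:
KE₂ = hc/λ₂ - φ = 7.2378 - 3.52 = 3.7178 eV

Change in KE:
ΔKE = KE₂ - KE₁ = 3.7178 - 1.8800 = 1.8378 eV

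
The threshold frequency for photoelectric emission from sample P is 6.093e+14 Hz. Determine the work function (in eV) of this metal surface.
2.52 eV

At the threshold frequency, photon energy equals work function:
φ = hf₀

Calculating:
φ = (6.626×10⁻³⁴ J·s)(6.093e+14 Hz)
φ = 2.52 eV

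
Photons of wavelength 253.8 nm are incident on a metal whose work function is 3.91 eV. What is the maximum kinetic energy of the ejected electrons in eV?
0.9751 eV

Using Einstein's photoelectric equation: KE_max = hf - φ = hc/λ - φ

First, calculate the photon energy:
E_photon = hc/λ = (6.626×10⁻³⁴ J·s)(3×10⁸ m/s) / (253.8×10⁻⁹ m)
E_photon = 4.8851 eV

Then, the maximum kinetic energy:
KE_max = E_photon - φ = 4.8851 eV - 3.91 eV = 0.9751 eV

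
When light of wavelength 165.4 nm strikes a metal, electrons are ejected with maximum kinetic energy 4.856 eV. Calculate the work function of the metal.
2.64 eV

From Einstein's photoelectric equation: KE_max = hf - φ = hc/λ - φ

Rearranging for φ:
φ = hc/λ - KE_max

Calculate photon energy:
E_photon = hc/λ = 7.4960 eV

Therefore:
φ = 7.4960 - 4.856 = 2.64 eV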